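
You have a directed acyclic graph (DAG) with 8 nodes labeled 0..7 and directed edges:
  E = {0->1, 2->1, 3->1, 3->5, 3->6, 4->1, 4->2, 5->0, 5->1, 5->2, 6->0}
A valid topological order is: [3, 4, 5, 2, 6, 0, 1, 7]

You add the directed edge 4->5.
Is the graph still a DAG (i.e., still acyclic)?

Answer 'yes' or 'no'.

Answer: yes

Derivation:
Given toposort: [3, 4, 5, 2, 6, 0, 1, 7]
Position of 4: index 1; position of 5: index 2
New edge 4->5: forward
Forward edge: respects the existing order. Still a DAG, same toposort still valid.
Still a DAG? yes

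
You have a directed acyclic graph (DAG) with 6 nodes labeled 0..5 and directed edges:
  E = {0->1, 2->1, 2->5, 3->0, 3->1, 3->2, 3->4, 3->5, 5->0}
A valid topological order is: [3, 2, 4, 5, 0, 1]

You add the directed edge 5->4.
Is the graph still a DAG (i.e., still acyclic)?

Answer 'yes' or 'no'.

Given toposort: [3, 2, 4, 5, 0, 1]
Position of 5: index 3; position of 4: index 2
New edge 5->4: backward (u after v in old order)
Backward edge: old toposort is now invalid. Check if this creates a cycle.
Does 4 already reach 5? Reachable from 4: [4]. NO -> still a DAG (reorder needed).
Still a DAG? yes

Answer: yes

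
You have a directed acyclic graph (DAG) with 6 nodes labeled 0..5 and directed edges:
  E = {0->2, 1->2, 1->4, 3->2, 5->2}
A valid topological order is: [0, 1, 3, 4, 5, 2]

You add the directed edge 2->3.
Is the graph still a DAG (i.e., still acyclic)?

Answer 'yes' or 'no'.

Given toposort: [0, 1, 3, 4, 5, 2]
Position of 2: index 5; position of 3: index 2
New edge 2->3: backward (u after v in old order)
Backward edge: old toposort is now invalid. Check if this creates a cycle.
Does 3 already reach 2? Reachable from 3: [2, 3]. YES -> cycle!
Still a DAG? no

Answer: no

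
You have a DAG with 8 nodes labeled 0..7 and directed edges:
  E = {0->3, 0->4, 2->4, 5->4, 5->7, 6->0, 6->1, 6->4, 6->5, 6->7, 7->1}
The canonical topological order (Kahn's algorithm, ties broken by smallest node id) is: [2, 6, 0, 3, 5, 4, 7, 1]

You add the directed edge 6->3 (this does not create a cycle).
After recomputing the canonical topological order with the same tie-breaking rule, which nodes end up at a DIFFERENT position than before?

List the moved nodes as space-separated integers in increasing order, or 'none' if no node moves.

Answer: none

Derivation:
Old toposort: [2, 6, 0, 3, 5, 4, 7, 1]
Added edge 6->3
Recompute Kahn (smallest-id tiebreak):
  initial in-degrees: [1, 2, 0, 2, 4, 1, 0, 2]
  ready (indeg=0): [2, 6]
  pop 2: indeg[4]->3 | ready=[6] | order so far=[2]
  pop 6: indeg[0]->0; indeg[1]->1; indeg[3]->1; indeg[4]->2; indeg[5]->0; indeg[7]->1 | ready=[0, 5] | order so far=[2, 6]
  pop 0: indeg[3]->0; indeg[4]->1 | ready=[3, 5] | order so far=[2, 6, 0]
  pop 3: no out-edges | ready=[5] | order so far=[2, 6, 0, 3]
  pop 5: indeg[4]->0; indeg[7]->0 | ready=[4, 7] | order so far=[2, 6, 0, 3, 5]
  pop 4: no out-edges | ready=[7] | order so far=[2, 6, 0, 3, 5, 4]
  pop 7: indeg[1]->0 | ready=[1] | order so far=[2, 6, 0, 3, 5, 4, 7]
  pop 1: no out-edges | ready=[] | order so far=[2, 6, 0, 3, 5, 4, 7, 1]
New canonical toposort: [2, 6, 0, 3, 5, 4, 7, 1]
Compare positions:
  Node 0: index 2 -> 2 (same)
  Node 1: index 7 -> 7 (same)
  Node 2: index 0 -> 0 (same)
  Node 3: index 3 -> 3 (same)
  Node 4: index 5 -> 5 (same)
  Node 5: index 4 -> 4 (same)
  Node 6: index 1 -> 1 (same)
  Node 7: index 6 -> 6 (same)
Nodes that changed position: none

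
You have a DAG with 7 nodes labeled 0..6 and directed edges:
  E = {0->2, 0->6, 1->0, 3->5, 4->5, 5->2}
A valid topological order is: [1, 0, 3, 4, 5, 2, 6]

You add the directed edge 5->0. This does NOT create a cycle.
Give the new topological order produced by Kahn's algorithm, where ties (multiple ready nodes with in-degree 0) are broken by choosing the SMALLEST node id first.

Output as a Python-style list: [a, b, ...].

Answer: [1, 3, 4, 5, 0, 2, 6]

Derivation:
Old toposort: [1, 0, 3, 4, 5, 2, 6]
Added edge: 5->0
Position of 5 (4) > position of 0 (1). Must reorder: 5 must now come before 0.
Run Kahn's algorithm (break ties by smallest node id):
  initial in-degrees: [2, 0, 2, 0, 0, 2, 1]
  ready (indeg=0): [1, 3, 4]
  pop 1: indeg[0]->1 | ready=[3, 4] | order so far=[1]
  pop 3: indeg[5]->1 | ready=[4] | order so far=[1, 3]
  pop 4: indeg[5]->0 | ready=[5] | order so far=[1, 3, 4]
  pop 5: indeg[0]->0; indeg[2]->1 | ready=[0] | order so far=[1, 3, 4, 5]
  pop 0: indeg[2]->0; indeg[6]->0 | ready=[2, 6] | order so far=[1, 3, 4, 5, 0]
  pop 2: no out-edges | ready=[6] | order so far=[1, 3, 4, 5, 0, 2]
  pop 6: no out-edges | ready=[] | order so far=[1, 3, 4, 5, 0, 2, 6]
  Result: [1, 3, 4, 5, 0, 2, 6]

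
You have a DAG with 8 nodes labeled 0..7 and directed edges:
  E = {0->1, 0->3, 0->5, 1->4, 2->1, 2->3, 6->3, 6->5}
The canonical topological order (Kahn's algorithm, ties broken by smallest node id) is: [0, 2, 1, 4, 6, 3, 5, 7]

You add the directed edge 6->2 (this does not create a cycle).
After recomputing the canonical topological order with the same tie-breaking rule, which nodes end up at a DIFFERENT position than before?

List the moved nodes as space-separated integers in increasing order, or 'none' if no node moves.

Answer: 1 2 3 4 6

Derivation:
Old toposort: [0, 2, 1, 4, 6, 3, 5, 7]
Added edge 6->2
Recompute Kahn (smallest-id tiebreak):
  initial in-degrees: [0, 2, 1, 3, 1, 2, 0, 0]
  ready (indeg=0): [0, 6, 7]
  pop 0: indeg[1]->1; indeg[3]->2; indeg[5]->1 | ready=[6, 7] | order so far=[0]
  pop 6: indeg[2]->0; indeg[3]->1; indeg[5]->0 | ready=[2, 5, 7] | order so far=[0, 6]
  pop 2: indeg[1]->0; indeg[3]->0 | ready=[1, 3, 5, 7] | order so far=[0, 6, 2]
  pop 1: indeg[4]->0 | ready=[3, 4, 5, 7] | order so far=[0, 6, 2, 1]
  pop 3: no out-edges | ready=[4, 5, 7] | order so far=[0, 6, 2, 1, 3]
  pop 4: no out-edges | ready=[5, 7] | order so far=[0, 6, 2, 1, 3, 4]
  pop 5: no out-edges | ready=[7] | order so far=[0, 6, 2, 1, 3, 4, 5]
  pop 7: no out-edges | ready=[] | order so far=[0, 6, 2, 1, 3, 4, 5, 7]
New canonical toposort: [0, 6, 2, 1, 3, 4, 5, 7]
Compare positions:
  Node 0: index 0 -> 0 (same)
  Node 1: index 2 -> 3 (moved)
  Node 2: index 1 -> 2 (moved)
  Node 3: index 5 -> 4 (moved)
  Node 4: index 3 -> 5 (moved)
  Node 5: index 6 -> 6 (same)
  Node 6: index 4 -> 1 (moved)
  Node 7: index 7 -> 7 (same)
Nodes that changed position: 1 2 3 4 6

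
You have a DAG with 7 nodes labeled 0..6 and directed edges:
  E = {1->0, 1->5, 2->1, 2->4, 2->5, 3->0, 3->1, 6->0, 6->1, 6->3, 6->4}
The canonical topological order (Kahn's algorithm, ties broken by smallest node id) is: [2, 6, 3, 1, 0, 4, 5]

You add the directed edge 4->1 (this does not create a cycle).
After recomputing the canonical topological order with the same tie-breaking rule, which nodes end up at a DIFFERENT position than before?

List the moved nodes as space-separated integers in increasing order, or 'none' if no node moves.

Old toposort: [2, 6, 3, 1, 0, 4, 5]
Added edge 4->1
Recompute Kahn (smallest-id tiebreak):
  initial in-degrees: [3, 4, 0, 1, 2, 2, 0]
  ready (indeg=0): [2, 6]
  pop 2: indeg[1]->3; indeg[4]->1; indeg[5]->1 | ready=[6] | order so far=[2]
  pop 6: indeg[0]->2; indeg[1]->2; indeg[3]->0; indeg[4]->0 | ready=[3, 4] | order so far=[2, 6]
  pop 3: indeg[0]->1; indeg[1]->1 | ready=[4] | order so far=[2, 6, 3]
  pop 4: indeg[1]->0 | ready=[1] | order so far=[2, 6, 3, 4]
  pop 1: indeg[0]->0; indeg[5]->0 | ready=[0, 5] | order so far=[2, 6, 3, 4, 1]
  pop 0: no out-edges | ready=[5] | order so far=[2, 6, 3, 4, 1, 0]
  pop 5: no out-edges | ready=[] | order so far=[2, 6, 3, 4, 1, 0, 5]
New canonical toposort: [2, 6, 3, 4, 1, 0, 5]
Compare positions:
  Node 0: index 4 -> 5 (moved)
  Node 1: index 3 -> 4 (moved)
  Node 2: index 0 -> 0 (same)
  Node 3: index 2 -> 2 (same)
  Node 4: index 5 -> 3 (moved)
  Node 5: index 6 -> 6 (same)
  Node 6: index 1 -> 1 (same)
Nodes that changed position: 0 1 4

Answer: 0 1 4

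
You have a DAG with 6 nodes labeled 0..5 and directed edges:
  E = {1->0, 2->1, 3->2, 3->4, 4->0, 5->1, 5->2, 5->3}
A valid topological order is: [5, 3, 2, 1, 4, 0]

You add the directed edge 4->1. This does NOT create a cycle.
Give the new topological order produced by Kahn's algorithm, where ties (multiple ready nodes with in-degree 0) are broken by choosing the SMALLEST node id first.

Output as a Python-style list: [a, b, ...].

Old toposort: [5, 3, 2, 1, 4, 0]
Added edge: 4->1
Position of 4 (4) > position of 1 (3). Must reorder: 4 must now come before 1.
Run Kahn's algorithm (break ties by smallest node id):
  initial in-degrees: [2, 3, 2, 1, 1, 0]
  ready (indeg=0): [5]
  pop 5: indeg[1]->2; indeg[2]->1; indeg[3]->0 | ready=[3] | order so far=[5]
  pop 3: indeg[2]->0; indeg[4]->0 | ready=[2, 4] | order so far=[5, 3]
  pop 2: indeg[1]->1 | ready=[4] | order so far=[5, 3, 2]
  pop 4: indeg[0]->1; indeg[1]->0 | ready=[1] | order so far=[5, 3, 2, 4]
  pop 1: indeg[0]->0 | ready=[0] | order so far=[5, 3, 2, 4, 1]
  pop 0: no out-edges | ready=[] | order so far=[5, 3, 2, 4, 1, 0]
  Result: [5, 3, 2, 4, 1, 0]

Answer: [5, 3, 2, 4, 1, 0]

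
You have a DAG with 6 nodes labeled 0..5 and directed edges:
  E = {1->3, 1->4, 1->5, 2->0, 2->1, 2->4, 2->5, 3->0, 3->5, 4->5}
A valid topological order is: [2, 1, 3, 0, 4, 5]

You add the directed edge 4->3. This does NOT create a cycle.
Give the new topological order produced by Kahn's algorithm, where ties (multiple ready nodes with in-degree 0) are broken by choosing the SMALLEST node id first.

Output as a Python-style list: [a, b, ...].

Answer: [2, 1, 4, 3, 0, 5]

Derivation:
Old toposort: [2, 1, 3, 0, 4, 5]
Added edge: 4->3
Position of 4 (4) > position of 3 (2). Must reorder: 4 must now come before 3.
Run Kahn's algorithm (break ties by smallest node id):
  initial in-degrees: [2, 1, 0, 2, 2, 4]
  ready (indeg=0): [2]
  pop 2: indeg[0]->1; indeg[1]->0; indeg[4]->1; indeg[5]->3 | ready=[1] | order so far=[2]
  pop 1: indeg[3]->1; indeg[4]->0; indeg[5]->2 | ready=[4] | order so far=[2, 1]
  pop 4: indeg[3]->0; indeg[5]->1 | ready=[3] | order so far=[2, 1, 4]
  pop 3: indeg[0]->0; indeg[5]->0 | ready=[0, 5] | order so far=[2, 1, 4, 3]
  pop 0: no out-edges | ready=[5] | order so far=[2, 1, 4, 3, 0]
  pop 5: no out-edges | ready=[] | order so far=[2, 1, 4, 3, 0, 5]
  Result: [2, 1, 4, 3, 0, 5]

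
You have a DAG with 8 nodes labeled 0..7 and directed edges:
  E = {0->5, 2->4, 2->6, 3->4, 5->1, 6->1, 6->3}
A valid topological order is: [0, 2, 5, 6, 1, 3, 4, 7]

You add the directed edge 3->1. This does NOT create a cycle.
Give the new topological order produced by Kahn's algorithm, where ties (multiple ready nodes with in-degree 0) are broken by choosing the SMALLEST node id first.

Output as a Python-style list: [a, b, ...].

Old toposort: [0, 2, 5, 6, 1, 3, 4, 7]
Added edge: 3->1
Position of 3 (5) > position of 1 (4). Must reorder: 3 must now come before 1.
Run Kahn's algorithm (break ties by smallest node id):
  initial in-degrees: [0, 3, 0, 1, 2, 1, 1, 0]
  ready (indeg=0): [0, 2, 7]
  pop 0: indeg[5]->0 | ready=[2, 5, 7] | order so far=[0]
  pop 2: indeg[4]->1; indeg[6]->0 | ready=[5, 6, 7] | order so far=[0, 2]
  pop 5: indeg[1]->2 | ready=[6, 7] | order so far=[0, 2, 5]
  pop 6: indeg[1]->1; indeg[3]->0 | ready=[3, 7] | order so far=[0, 2, 5, 6]
  pop 3: indeg[1]->0; indeg[4]->0 | ready=[1, 4, 7] | order so far=[0, 2, 5, 6, 3]
  pop 1: no out-edges | ready=[4, 7] | order so far=[0, 2, 5, 6, 3, 1]
  pop 4: no out-edges | ready=[7] | order so far=[0, 2, 5, 6, 3, 1, 4]
  pop 7: no out-edges | ready=[] | order so far=[0, 2, 5, 6, 3, 1, 4, 7]
  Result: [0, 2, 5, 6, 3, 1, 4, 7]

Answer: [0, 2, 5, 6, 3, 1, 4, 7]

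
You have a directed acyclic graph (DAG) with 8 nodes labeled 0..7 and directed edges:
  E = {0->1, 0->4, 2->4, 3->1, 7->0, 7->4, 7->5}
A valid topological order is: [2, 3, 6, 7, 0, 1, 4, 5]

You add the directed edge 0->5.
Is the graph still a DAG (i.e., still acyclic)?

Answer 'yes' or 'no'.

Given toposort: [2, 3, 6, 7, 0, 1, 4, 5]
Position of 0: index 4; position of 5: index 7
New edge 0->5: forward
Forward edge: respects the existing order. Still a DAG, same toposort still valid.
Still a DAG? yes

Answer: yes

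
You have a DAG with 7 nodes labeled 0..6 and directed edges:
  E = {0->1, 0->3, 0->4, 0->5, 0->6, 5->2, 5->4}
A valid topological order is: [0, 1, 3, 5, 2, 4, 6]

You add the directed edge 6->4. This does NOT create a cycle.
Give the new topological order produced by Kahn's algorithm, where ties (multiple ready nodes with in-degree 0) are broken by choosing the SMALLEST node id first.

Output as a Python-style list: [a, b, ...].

Old toposort: [0, 1, 3, 5, 2, 4, 6]
Added edge: 6->4
Position of 6 (6) > position of 4 (5). Must reorder: 6 must now come before 4.
Run Kahn's algorithm (break ties by smallest node id):
  initial in-degrees: [0, 1, 1, 1, 3, 1, 1]
  ready (indeg=0): [0]
  pop 0: indeg[1]->0; indeg[3]->0; indeg[4]->2; indeg[5]->0; indeg[6]->0 | ready=[1, 3, 5, 6] | order so far=[0]
  pop 1: no out-edges | ready=[3, 5, 6] | order so far=[0, 1]
  pop 3: no out-edges | ready=[5, 6] | order so far=[0, 1, 3]
  pop 5: indeg[2]->0; indeg[4]->1 | ready=[2, 6] | order so far=[0, 1, 3, 5]
  pop 2: no out-edges | ready=[6] | order so far=[0, 1, 3, 5, 2]
  pop 6: indeg[4]->0 | ready=[4] | order so far=[0, 1, 3, 5, 2, 6]
  pop 4: no out-edges | ready=[] | order so far=[0, 1, 3, 5, 2, 6, 4]
  Result: [0, 1, 3, 5, 2, 6, 4]

Answer: [0, 1, 3, 5, 2, 6, 4]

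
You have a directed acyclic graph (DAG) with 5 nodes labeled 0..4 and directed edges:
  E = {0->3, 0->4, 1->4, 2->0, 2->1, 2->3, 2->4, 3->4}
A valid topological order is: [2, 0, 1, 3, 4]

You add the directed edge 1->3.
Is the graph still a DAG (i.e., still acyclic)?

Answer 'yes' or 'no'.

Answer: yes

Derivation:
Given toposort: [2, 0, 1, 3, 4]
Position of 1: index 2; position of 3: index 3
New edge 1->3: forward
Forward edge: respects the existing order. Still a DAG, same toposort still valid.
Still a DAG? yes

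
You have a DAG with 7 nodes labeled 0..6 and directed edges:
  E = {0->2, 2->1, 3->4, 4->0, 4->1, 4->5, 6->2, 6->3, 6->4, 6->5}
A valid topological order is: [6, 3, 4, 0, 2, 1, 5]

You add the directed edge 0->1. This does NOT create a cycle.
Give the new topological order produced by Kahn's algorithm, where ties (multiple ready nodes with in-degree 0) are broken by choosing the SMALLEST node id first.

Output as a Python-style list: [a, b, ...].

Old toposort: [6, 3, 4, 0, 2, 1, 5]
Added edge: 0->1
Position of 0 (3) < position of 1 (5). Old order still valid.
Run Kahn's algorithm (break ties by smallest node id):
  initial in-degrees: [1, 3, 2, 1, 2, 2, 0]
  ready (indeg=0): [6]
  pop 6: indeg[2]->1; indeg[3]->0; indeg[4]->1; indeg[5]->1 | ready=[3] | order so far=[6]
  pop 3: indeg[4]->0 | ready=[4] | order so far=[6, 3]
  pop 4: indeg[0]->0; indeg[1]->2; indeg[5]->0 | ready=[0, 5] | order so far=[6, 3, 4]
  pop 0: indeg[1]->1; indeg[2]->0 | ready=[2, 5] | order so far=[6, 3, 4, 0]
  pop 2: indeg[1]->0 | ready=[1, 5] | order so far=[6, 3, 4, 0, 2]
  pop 1: no out-edges | ready=[5] | order so far=[6, 3, 4, 0, 2, 1]
  pop 5: no out-edges | ready=[] | order so far=[6, 3, 4, 0, 2, 1, 5]
  Result: [6, 3, 4, 0, 2, 1, 5]

Answer: [6, 3, 4, 0, 2, 1, 5]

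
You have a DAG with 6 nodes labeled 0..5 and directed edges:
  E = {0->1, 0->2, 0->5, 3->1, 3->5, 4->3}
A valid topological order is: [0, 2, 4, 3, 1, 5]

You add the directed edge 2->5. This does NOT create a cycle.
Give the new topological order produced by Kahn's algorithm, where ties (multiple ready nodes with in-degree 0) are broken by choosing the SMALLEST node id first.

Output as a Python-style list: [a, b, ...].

Answer: [0, 2, 4, 3, 1, 5]

Derivation:
Old toposort: [0, 2, 4, 3, 1, 5]
Added edge: 2->5
Position of 2 (1) < position of 5 (5). Old order still valid.
Run Kahn's algorithm (break ties by smallest node id):
  initial in-degrees: [0, 2, 1, 1, 0, 3]
  ready (indeg=0): [0, 4]
  pop 0: indeg[1]->1; indeg[2]->0; indeg[5]->2 | ready=[2, 4] | order so far=[0]
  pop 2: indeg[5]->1 | ready=[4] | order so far=[0, 2]
  pop 4: indeg[3]->0 | ready=[3] | order so far=[0, 2, 4]
  pop 3: indeg[1]->0; indeg[5]->0 | ready=[1, 5] | order so far=[0, 2, 4, 3]
  pop 1: no out-edges | ready=[5] | order so far=[0, 2, 4, 3, 1]
  pop 5: no out-edges | ready=[] | order so far=[0, 2, 4, 3, 1, 5]
  Result: [0, 2, 4, 3, 1, 5]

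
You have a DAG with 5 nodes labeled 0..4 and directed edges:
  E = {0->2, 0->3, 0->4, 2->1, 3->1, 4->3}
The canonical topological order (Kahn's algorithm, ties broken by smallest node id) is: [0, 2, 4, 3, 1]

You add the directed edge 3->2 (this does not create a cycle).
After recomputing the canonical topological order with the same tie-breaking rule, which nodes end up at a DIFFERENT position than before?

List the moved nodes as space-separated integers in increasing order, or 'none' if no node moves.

Answer: 2 3 4

Derivation:
Old toposort: [0, 2, 4, 3, 1]
Added edge 3->2
Recompute Kahn (smallest-id tiebreak):
  initial in-degrees: [0, 2, 2, 2, 1]
  ready (indeg=0): [0]
  pop 0: indeg[2]->1; indeg[3]->1; indeg[4]->0 | ready=[4] | order so far=[0]
  pop 4: indeg[3]->0 | ready=[3] | order so far=[0, 4]
  pop 3: indeg[1]->1; indeg[2]->0 | ready=[2] | order so far=[0, 4, 3]
  pop 2: indeg[1]->0 | ready=[1] | order so far=[0, 4, 3, 2]
  pop 1: no out-edges | ready=[] | order so far=[0, 4, 3, 2, 1]
New canonical toposort: [0, 4, 3, 2, 1]
Compare positions:
  Node 0: index 0 -> 0 (same)
  Node 1: index 4 -> 4 (same)
  Node 2: index 1 -> 3 (moved)
  Node 3: index 3 -> 2 (moved)
  Node 4: index 2 -> 1 (moved)
Nodes that changed position: 2 3 4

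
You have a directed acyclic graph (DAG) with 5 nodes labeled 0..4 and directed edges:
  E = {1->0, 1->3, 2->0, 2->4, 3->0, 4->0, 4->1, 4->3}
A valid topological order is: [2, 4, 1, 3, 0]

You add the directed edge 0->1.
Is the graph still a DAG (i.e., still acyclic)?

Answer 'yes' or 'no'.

Given toposort: [2, 4, 1, 3, 0]
Position of 0: index 4; position of 1: index 2
New edge 0->1: backward (u after v in old order)
Backward edge: old toposort is now invalid. Check if this creates a cycle.
Does 1 already reach 0? Reachable from 1: [0, 1, 3]. YES -> cycle!
Still a DAG? no

Answer: no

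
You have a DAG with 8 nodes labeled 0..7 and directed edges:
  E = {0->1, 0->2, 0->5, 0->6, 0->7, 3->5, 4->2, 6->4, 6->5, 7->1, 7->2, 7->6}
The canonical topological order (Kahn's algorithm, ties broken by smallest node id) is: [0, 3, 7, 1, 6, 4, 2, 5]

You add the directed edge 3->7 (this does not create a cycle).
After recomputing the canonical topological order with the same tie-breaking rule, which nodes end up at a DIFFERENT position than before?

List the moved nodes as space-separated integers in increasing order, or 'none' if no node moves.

Answer: none

Derivation:
Old toposort: [0, 3, 7, 1, 6, 4, 2, 5]
Added edge 3->7
Recompute Kahn (smallest-id tiebreak):
  initial in-degrees: [0, 2, 3, 0, 1, 3, 2, 2]
  ready (indeg=0): [0, 3]
  pop 0: indeg[1]->1; indeg[2]->2; indeg[5]->2; indeg[6]->1; indeg[7]->1 | ready=[3] | order so far=[0]
  pop 3: indeg[5]->1; indeg[7]->0 | ready=[7] | order so far=[0, 3]
  pop 7: indeg[1]->0; indeg[2]->1; indeg[6]->0 | ready=[1, 6] | order so far=[0, 3, 7]
  pop 1: no out-edges | ready=[6] | order so far=[0, 3, 7, 1]
  pop 6: indeg[4]->0; indeg[5]->0 | ready=[4, 5] | order so far=[0, 3, 7, 1, 6]
  pop 4: indeg[2]->0 | ready=[2, 5] | order so far=[0, 3, 7, 1, 6, 4]
  pop 2: no out-edges | ready=[5] | order so far=[0, 3, 7, 1, 6, 4, 2]
  pop 5: no out-edges | ready=[] | order so far=[0, 3, 7, 1, 6, 4, 2, 5]
New canonical toposort: [0, 3, 7, 1, 6, 4, 2, 5]
Compare positions:
  Node 0: index 0 -> 0 (same)
  Node 1: index 3 -> 3 (same)
  Node 2: index 6 -> 6 (same)
  Node 3: index 1 -> 1 (same)
  Node 4: index 5 -> 5 (same)
  Node 5: index 7 -> 7 (same)
  Node 6: index 4 -> 4 (same)
  Node 7: index 2 -> 2 (same)
Nodes that changed position: none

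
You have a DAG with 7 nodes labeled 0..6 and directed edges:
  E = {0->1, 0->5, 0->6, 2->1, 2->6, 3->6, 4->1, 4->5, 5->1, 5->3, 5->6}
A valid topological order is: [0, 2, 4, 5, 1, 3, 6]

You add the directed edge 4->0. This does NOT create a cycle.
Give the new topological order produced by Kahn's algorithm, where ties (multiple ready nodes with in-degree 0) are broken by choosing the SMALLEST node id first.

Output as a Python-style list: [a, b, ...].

Old toposort: [0, 2, 4, 5, 1, 3, 6]
Added edge: 4->0
Position of 4 (2) > position of 0 (0). Must reorder: 4 must now come before 0.
Run Kahn's algorithm (break ties by smallest node id):
  initial in-degrees: [1, 4, 0, 1, 0, 2, 4]
  ready (indeg=0): [2, 4]
  pop 2: indeg[1]->3; indeg[6]->3 | ready=[4] | order so far=[2]
  pop 4: indeg[0]->0; indeg[1]->2; indeg[5]->1 | ready=[0] | order so far=[2, 4]
  pop 0: indeg[1]->1; indeg[5]->0; indeg[6]->2 | ready=[5] | order so far=[2, 4, 0]
  pop 5: indeg[1]->0; indeg[3]->0; indeg[6]->1 | ready=[1, 3] | order so far=[2, 4, 0, 5]
  pop 1: no out-edges | ready=[3] | order so far=[2, 4, 0, 5, 1]
  pop 3: indeg[6]->0 | ready=[6] | order so far=[2, 4, 0, 5, 1, 3]
  pop 6: no out-edges | ready=[] | order so far=[2, 4, 0, 5, 1, 3, 6]
  Result: [2, 4, 0, 5, 1, 3, 6]

Answer: [2, 4, 0, 5, 1, 3, 6]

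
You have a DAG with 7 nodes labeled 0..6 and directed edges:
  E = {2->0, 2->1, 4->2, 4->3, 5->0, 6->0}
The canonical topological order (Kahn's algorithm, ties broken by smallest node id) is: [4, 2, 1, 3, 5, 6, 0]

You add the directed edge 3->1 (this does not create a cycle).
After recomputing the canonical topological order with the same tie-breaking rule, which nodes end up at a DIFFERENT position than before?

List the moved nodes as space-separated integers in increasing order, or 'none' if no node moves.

Old toposort: [4, 2, 1, 3, 5, 6, 0]
Added edge 3->1
Recompute Kahn (smallest-id tiebreak):
  initial in-degrees: [3, 2, 1, 1, 0, 0, 0]
  ready (indeg=0): [4, 5, 6]
  pop 4: indeg[2]->0; indeg[3]->0 | ready=[2, 3, 5, 6] | order so far=[4]
  pop 2: indeg[0]->2; indeg[1]->1 | ready=[3, 5, 6] | order so far=[4, 2]
  pop 3: indeg[1]->0 | ready=[1, 5, 6] | order so far=[4, 2, 3]
  pop 1: no out-edges | ready=[5, 6] | order so far=[4, 2, 3, 1]
  pop 5: indeg[0]->1 | ready=[6] | order so far=[4, 2, 3, 1, 5]
  pop 6: indeg[0]->0 | ready=[0] | order so far=[4, 2, 3, 1, 5, 6]
  pop 0: no out-edges | ready=[] | order so far=[4, 2, 3, 1, 5, 6, 0]
New canonical toposort: [4, 2, 3, 1, 5, 6, 0]
Compare positions:
  Node 0: index 6 -> 6 (same)
  Node 1: index 2 -> 3 (moved)
  Node 2: index 1 -> 1 (same)
  Node 3: index 3 -> 2 (moved)
  Node 4: index 0 -> 0 (same)
  Node 5: index 4 -> 4 (same)
  Node 6: index 5 -> 5 (same)
Nodes that changed position: 1 3

Answer: 1 3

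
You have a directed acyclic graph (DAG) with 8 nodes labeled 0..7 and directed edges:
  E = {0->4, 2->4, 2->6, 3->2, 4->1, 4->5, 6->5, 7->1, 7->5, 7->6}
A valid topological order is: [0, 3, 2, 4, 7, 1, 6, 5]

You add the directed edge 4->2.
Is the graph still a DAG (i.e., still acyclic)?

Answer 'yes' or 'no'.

Given toposort: [0, 3, 2, 4, 7, 1, 6, 5]
Position of 4: index 3; position of 2: index 2
New edge 4->2: backward (u after v in old order)
Backward edge: old toposort is now invalid. Check if this creates a cycle.
Does 2 already reach 4? Reachable from 2: [1, 2, 4, 5, 6]. YES -> cycle!
Still a DAG? no

Answer: no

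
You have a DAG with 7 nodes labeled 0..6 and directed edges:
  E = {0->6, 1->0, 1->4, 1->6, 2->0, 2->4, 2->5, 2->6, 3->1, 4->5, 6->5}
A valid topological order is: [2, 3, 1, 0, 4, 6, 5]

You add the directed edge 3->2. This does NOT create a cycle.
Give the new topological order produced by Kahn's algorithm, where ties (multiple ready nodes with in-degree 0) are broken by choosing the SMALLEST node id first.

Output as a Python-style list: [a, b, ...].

Answer: [3, 1, 2, 0, 4, 6, 5]

Derivation:
Old toposort: [2, 3, 1, 0, 4, 6, 5]
Added edge: 3->2
Position of 3 (1) > position of 2 (0). Must reorder: 3 must now come before 2.
Run Kahn's algorithm (break ties by smallest node id):
  initial in-degrees: [2, 1, 1, 0, 2, 3, 3]
  ready (indeg=0): [3]
  pop 3: indeg[1]->0; indeg[2]->0 | ready=[1, 2] | order so far=[3]
  pop 1: indeg[0]->1; indeg[4]->1; indeg[6]->2 | ready=[2] | order so far=[3, 1]
  pop 2: indeg[0]->0; indeg[4]->0; indeg[5]->2; indeg[6]->1 | ready=[0, 4] | order so far=[3, 1, 2]
  pop 0: indeg[6]->0 | ready=[4, 6] | order so far=[3, 1, 2, 0]
  pop 4: indeg[5]->1 | ready=[6] | order so far=[3, 1, 2, 0, 4]
  pop 6: indeg[5]->0 | ready=[5] | order so far=[3, 1, 2, 0, 4, 6]
  pop 5: no out-edges | ready=[] | order so far=[3, 1, 2, 0, 4, 6, 5]
  Result: [3, 1, 2, 0, 4, 6, 5]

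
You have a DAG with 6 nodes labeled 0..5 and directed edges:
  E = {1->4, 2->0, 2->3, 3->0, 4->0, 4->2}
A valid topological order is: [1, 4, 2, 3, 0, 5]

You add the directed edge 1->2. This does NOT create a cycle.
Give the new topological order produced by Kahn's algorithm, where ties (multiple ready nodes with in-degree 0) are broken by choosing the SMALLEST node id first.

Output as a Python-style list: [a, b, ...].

Old toposort: [1, 4, 2, 3, 0, 5]
Added edge: 1->2
Position of 1 (0) < position of 2 (2). Old order still valid.
Run Kahn's algorithm (break ties by smallest node id):
  initial in-degrees: [3, 0, 2, 1, 1, 0]
  ready (indeg=0): [1, 5]
  pop 1: indeg[2]->1; indeg[4]->0 | ready=[4, 5] | order so far=[1]
  pop 4: indeg[0]->2; indeg[2]->0 | ready=[2, 5] | order so far=[1, 4]
  pop 2: indeg[0]->1; indeg[3]->0 | ready=[3, 5] | order so far=[1, 4, 2]
  pop 3: indeg[0]->0 | ready=[0, 5] | order so far=[1, 4, 2, 3]
  pop 0: no out-edges | ready=[5] | order so far=[1, 4, 2, 3, 0]
  pop 5: no out-edges | ready=[] | order so far=[1, 4, 2, 3, 0, 5]
  Result: [1, 4, 2, 3, 0, 5]

Answer: [1, 4, 2, 3, 0, 5]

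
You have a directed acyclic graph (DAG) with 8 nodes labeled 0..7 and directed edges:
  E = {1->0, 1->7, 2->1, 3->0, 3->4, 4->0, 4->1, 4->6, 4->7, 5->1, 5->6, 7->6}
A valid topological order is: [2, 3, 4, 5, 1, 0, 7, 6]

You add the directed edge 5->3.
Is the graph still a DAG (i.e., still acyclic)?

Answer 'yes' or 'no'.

Answer: yes

Derivation:
Given toposort: [2, 3, 4, 5, 1, 0, 7, 6]
Position of 5: index 3; position of 3: index 1
New edge 5->3: backward (u after v in old order)
Backward edge: old toposort is now invalid. Check if this creates a cycle.
Does 3 already reach 5? Reachable from 3: [0, 1, 3, 4, 6, 7]. NO -> still a DAG (reorder needed).
Still a DAG? yes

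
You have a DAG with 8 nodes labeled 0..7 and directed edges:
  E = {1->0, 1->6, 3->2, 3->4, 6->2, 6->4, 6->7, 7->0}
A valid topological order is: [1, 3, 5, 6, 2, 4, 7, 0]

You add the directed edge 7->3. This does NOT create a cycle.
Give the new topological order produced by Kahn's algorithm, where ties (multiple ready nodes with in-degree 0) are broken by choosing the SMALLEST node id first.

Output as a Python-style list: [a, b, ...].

Old toposort: [1, 3, 5, 6, 2, 4, 7, 0]
Added edge: 7->3
Position of 7 (6) > position of 3 (1). Must reorder: 7 must now come before 3.
Run Kahn's algorithm (break ties by smallest node id):
  initial in-degrees: [2, 0, 2, 1, 2, 0, 1, 1]
  ready (indeg=0): [1, 5]
  pop 1: indeg[0]->1; indeg[6]->0 | ready=[5, 6] | order so far=[1]
  pop 5: no out-edges | ready=[6] | order so far=[1, 5]
  pop 6: indeg[2]->1; indeg[4]->1; indeg[7]->0 | ready=[7] | order so far=[1, 5, 6]
  pop 7: indeg[0]->0; indeg[3]->0 | ready=[0, 3] | order so far=[1, 5, 6, 7]
  pop 0: no out-edges | ready=[3] | order so far=[1, 5, 6, 7, 0]
  pop 3: indeg[2]->0; indeg[4]->0 | ready=[2, 4] | order so far=[1, 5, 6, 7, 0, 3]
  pop 2: no out-edges | ready=[4] | order so far=[1, 5, 6, 7, 0, 3, 2]
  pop 4: no out-edges | ready=[] | order so far=[1, 5, 6, 7, 0, 3, 2, 4]
  Result: [1, 5, 6, 7, 0, 3, 2, 4]

Answer: [1, 5, 6, 7, 0, 3, 2, 4]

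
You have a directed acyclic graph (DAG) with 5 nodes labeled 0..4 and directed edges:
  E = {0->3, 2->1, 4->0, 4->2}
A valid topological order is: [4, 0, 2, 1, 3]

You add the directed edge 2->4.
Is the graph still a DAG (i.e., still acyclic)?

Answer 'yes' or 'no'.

Answer: no

Derivation:
Given toposort: [4, 0, 2, 1, 3]
Position of 2: index 2; position of 4: index 0
New edge 2->4: backward (u after v in old order)
Backward edge: old toposort is now invalid. Check if this creates a cycle.
Does 4 already reach 2? Reachable from 4: [0, 1, 2, 3, 4]. YES -> cycle!
Still a DAG? no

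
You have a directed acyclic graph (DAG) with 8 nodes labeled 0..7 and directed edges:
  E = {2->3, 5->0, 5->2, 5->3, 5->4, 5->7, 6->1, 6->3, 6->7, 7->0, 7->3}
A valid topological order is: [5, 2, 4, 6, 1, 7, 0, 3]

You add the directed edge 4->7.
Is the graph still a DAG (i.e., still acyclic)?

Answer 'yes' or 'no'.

Answer: yes

Derivation:
Given toposort: [5, 2, 4, 6, 1, 7, 0, 3]
Position of 4: index 2; position of 7: index 5
New edge 4->7: forward
Forward edge: respects the existing order. Still a DAG, same toposort still valid.
Still a DAG? yes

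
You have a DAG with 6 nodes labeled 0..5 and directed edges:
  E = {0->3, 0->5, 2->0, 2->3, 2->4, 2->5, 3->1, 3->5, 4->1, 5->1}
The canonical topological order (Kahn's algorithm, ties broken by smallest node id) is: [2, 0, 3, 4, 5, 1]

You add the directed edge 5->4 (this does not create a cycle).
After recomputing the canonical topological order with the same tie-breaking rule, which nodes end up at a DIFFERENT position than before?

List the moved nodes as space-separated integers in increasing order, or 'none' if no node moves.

Answer: 4 5

Derivation:
Old toposort: [2, 0, 3, 4, 5, 1]
Added edge 5->4
Recompute Kahn (smallest-id tiebreak):
  initial in-degrees: [1, 3, 0, 2, 2, 3]
  ready (indeg=0): [2]
  pop 2: indeg[0]->0; indeg[3]->1; indeg[4]->1; indeg[5]->2 | ready=[0] | order so far=[2]
  pop 0: indeg[3]->0; indeg[5]->1 | ready=[3] | order so far=[2, 0]
  pop 3: indeg[1]->2; indeg[5]->0 | ready=[5] | order so far=[2, 0, 3]
  pop 5: indeg[1]->1; indeg[4]->0 | ready=[4] | order so far=[2, 0, 3, 5]
  pop 4: indeg[1]->0 | ready=[1] | order so far=[2, 0, 3, 5, 4]
  pop 1: no out-edges | ready=[] | order so far=[2, 0, 3, 5, 4, 1]
New canonical toposort: [2, 0, 3, 5, 4, 1]
Compare positions:
  Node 0: index 1 -> 1 (same)
  Node 1: index 5 -> 5 (same)
  Node 2: index 0 -> 0 (same)
  Node 3: index 2 -> 2 (same)
  Node 4: index 3 -> 4 (moved)
  Node 5: index 4 -> 3 (moved)
Nodes that changed position: 4 5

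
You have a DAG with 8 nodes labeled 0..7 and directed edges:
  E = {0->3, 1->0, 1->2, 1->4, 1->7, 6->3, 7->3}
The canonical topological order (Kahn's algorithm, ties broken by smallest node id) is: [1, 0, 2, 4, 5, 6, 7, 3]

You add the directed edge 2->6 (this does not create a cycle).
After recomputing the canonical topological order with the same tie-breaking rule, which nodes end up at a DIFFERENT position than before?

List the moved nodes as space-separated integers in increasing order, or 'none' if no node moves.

Old toposort: [1, 0, 2, 4, 5, 6, 7, 3]
Added edge 2->6
Recompute Kahn (smallest-id tiebreak):
  initial in-degrees: [1, 0, 1, 3, 1, 0, 1, 1]
  ready (indeg=0): [1, 5]
  pop 1: indeg[0]->0; indeg[2]->0; indeg[4]->0; indeg[7]->0 | ready=[0, 2, 4, 5, 7] | order so far=[1]
  pop 0: indeg[3]->2 | ready=[2, 4, 5, 7] | order so far=[1, 0]
  pop 2: indeg[6]->0 | ready=[4, 5, 6, 7] | order so far=[1, 0, 2]
  pop 4: no out-edges | ready=[5, 6, 7] | order so far=[1, 0, 2, 4]
  pop 5: no out-edges | ready=[6, 7] | order so far=[1, 0, 2, 4, 5]
  pop 6: indeg[3]->1 | ready=[7] | order so far=[1, 0, 2, 4, 5, 6]
  pop 7: indeg[3]->0 | ready=[3] | order so far=[1, 0, 2, 4, 5, 6, 7]
  pop 3: no out-edges | ready=[] | order so far=[1, 0, 2, 4, 5, 6, 7, 3]
New canonical toposort: [1, 0, 2, 4, 5, 6, 7, 3]
Compare positions:
  Node 0: index 1 -> 1 (same)
  Node 1: index 0 -> 0 (same)
  Node 2: index 2 -> 2 (same)
  Node 3: index 7 -> 7 (same)
  Node 4: index 3 -> 3 (same)
  Node 5: index 4 -> 4 (same)
  Node 6: index 5 -> 5 (same)
  Node 7: index 6 -> 6 (same)
Nodes that changed position: none

Answer: none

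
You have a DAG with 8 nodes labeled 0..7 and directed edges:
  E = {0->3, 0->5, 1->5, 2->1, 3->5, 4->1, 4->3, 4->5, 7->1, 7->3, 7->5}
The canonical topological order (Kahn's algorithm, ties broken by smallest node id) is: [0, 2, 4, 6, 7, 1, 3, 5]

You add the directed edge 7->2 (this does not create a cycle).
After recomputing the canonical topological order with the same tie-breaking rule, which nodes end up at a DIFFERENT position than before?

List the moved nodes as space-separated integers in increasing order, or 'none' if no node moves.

Answer: 2 4 6 7

Derivation:
Old toposort: [0, 2, 4, 6, 7, 1, 3, 5]
Added edge 7->2
Recompute Kahn (smallest-id tiebreak):
  initial in-degrees: [0, 3, 1, 3, 0, 5, 0, 0]
  ready (indeg=0): [0, 4, 6, 7]
  pop 0: indeg[3]->2; indeg[5]->4 | ready=[4, 6, 7] | order so far=[0]
  pop 4: indeg[1]->2; indeg[3]->1; indeg[5]->3 | ready=[6, 7] | order so far=[0, 4]
  pop 6: no out-edges | ready=[7] | order so far=[0, 4, 6]
  pop 7: indeg[1]->1; indeg[2]->0; indeg[3]->0; indeg[5]->2 | ready=[2, 3] | order so far=[0, 4, 6, 7]
  pop 2: indeg[1]->0 | ready=[1, 3] | order so far=[0, 4, 6, 7, 2]
  pop 1: indeg[5]->1 | ready=[3] | order so far=[0, 4, 6, 7, 2, 1]
  pop 3: indeg[5]->0 | ready=[5] | order so far=[0, 4, 6, 7, 2, 1, 3]
  pop 5: no out-edges | ready=[] | order so far=[0, 4, 6, 7, 2, 1, 3, 5]
New canonical toposort: [0, 4, 6, 7, 2, 1, 3, 5]
Compare positions:
  Node 0: index 0 -> 0 (same)
  Node 1: index 5 -> 5 (same)
  Node 2: index 1 -> 4 (moved)
  Node 3: index 6 -> 6 (same)
  Node 4: index 2 -> 1 (moved)
  Node 5: index 7 -> 7 (same)
  Node 6: index 3 -> 2 (moved)
  Node 7: index 4 -> 3 (moved)
Nodes that changed position: 2 4 6 7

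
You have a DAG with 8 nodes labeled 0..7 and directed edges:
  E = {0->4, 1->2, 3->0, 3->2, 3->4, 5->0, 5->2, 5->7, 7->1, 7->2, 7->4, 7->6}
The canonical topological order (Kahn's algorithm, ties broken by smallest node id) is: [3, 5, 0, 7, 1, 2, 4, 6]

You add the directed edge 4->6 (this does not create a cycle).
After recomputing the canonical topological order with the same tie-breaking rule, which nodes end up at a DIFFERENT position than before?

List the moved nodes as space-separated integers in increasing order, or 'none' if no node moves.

Answer: none

Derivation:
Old toposort: [3, 5, 0, 7, 1, 2, 4, 6]
Added edge 4->6
Recompute Kahn (smallest-id tiebreak):
  initial in-degrees: [2, 1, 4, 0, 3, 0, 2, 1]
  ready (indeg=0): [3, 5]
  pop 3: indeg[0]->1; indeg[2]->3; indeg[4]->2 | ready=[5] | order so far=[3]
  pop 5: indeg[0]->0; indeg[2]->2; indeg[7]->0 | ready=[0, 7] | order so far=[3, 5]
  pop 0: indeg[4]->1 | ready=[7] | order so far=[3, 5, 0]
  pop 7: indeg[1]->0; indeg[2]->1; indeg[4]->0; indeg[6]->1 | ready=[1, 4] | order so far=[3, 5, 0, 7]
  pop 1: indeg[2]->0 | ready=[2, 4] | order so far=[3, 5, 0, 7, 1]
  pop 2: no out-edges | ready=[4] | order so far=[3, 5, 0, 7, 1, 2]
  pop 4: indeg[6]->0 | ready=[6] | order so far=[3, 5, 0, 7, 1, 2, 4]
  pop 6: no out-edges | ready=[] | order so far=[3, 5, 0, 7, 1, 2, 4, 6]
New canonical toposort: [3, 5, 0, 7, 1, 2, 4, 6]
Compare positions:
  Node 0: index 2 -> 2 (same)
  Node 1: index 4 -> 4 (same)
  Node 2: index 5 -> 5 (same)
  Node 3: index 0 -> 0 (same)
  Node 4: index 6 -> 6 (same)
  Node 5: index 1 -> 1 (same)
  Node 6: index 7 -> 7 (same)
  Node 7: index 3 -> 3 (same)
Nodes that changed position: none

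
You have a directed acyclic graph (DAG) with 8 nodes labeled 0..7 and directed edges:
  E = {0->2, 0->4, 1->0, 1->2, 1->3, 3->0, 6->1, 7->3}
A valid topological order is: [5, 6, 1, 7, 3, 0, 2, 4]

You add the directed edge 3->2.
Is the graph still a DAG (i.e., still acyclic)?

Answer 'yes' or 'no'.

Answer: yes

Derivation:
Given toposort: [5, 6, 1, 7, 3, 0, 2, 4]
Position of 3: index 4; position of 2: index 6
New edge 3->2: forward
Forward edge: respects the existing order. Still a DAG, same toposort still valid.
Still a DAG? yes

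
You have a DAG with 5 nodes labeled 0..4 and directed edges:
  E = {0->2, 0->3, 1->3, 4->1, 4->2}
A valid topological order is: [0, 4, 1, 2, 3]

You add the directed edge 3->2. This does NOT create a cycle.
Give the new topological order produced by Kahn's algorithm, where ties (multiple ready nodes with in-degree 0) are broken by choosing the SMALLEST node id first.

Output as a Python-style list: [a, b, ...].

Answer: [0, 4, 1, 3, 2]

Derivation:
Old toposort: [0, 4, 1, 2, 3]
Added edge: 3->2
Position of 3 (4) > position of 2 (3). Must reorder: 3 must now come before 2.
Run Kahn's algorithm (break ties by smallest node id):
  initial in-degrees: [0, 1, 3, 2, 0]
  ready (indeg=0): [0, 4]
  pop 0: indeg[2]->2; indeg[3]->1 | ready=[4] | order so far=[0]
  pop 4: indeg[1]->0; indeg[2]->1 | ready=[1] | order so far=[0, 4]
  pop 1: indeg[3]->0 | ready=[3] | order so far=[0, 4, 1]
  pop 3: indeg[2]->0 | ready=[2] | order so far=[0, 4, 1, 3]
  pop 2: no out-edges | ready=[] | order so far=[0, 4, 1, 3, 2]
  Result: [0, 4, 1, 3, 2]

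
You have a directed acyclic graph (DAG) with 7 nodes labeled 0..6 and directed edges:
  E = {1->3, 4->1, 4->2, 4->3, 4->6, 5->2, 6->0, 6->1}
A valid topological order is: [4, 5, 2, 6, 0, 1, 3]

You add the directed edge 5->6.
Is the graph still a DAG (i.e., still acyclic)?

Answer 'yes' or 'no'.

Answer: yes

Derivation:
Given toposort: [4, 5, 2, 6, 0, 1, 3]
Position of 5: index 1; position of 6: index 3
New edge 5->6: forward
Forward edge: respects the existing order. Still a DAG, same toposort still valid.
Still a DAG? yes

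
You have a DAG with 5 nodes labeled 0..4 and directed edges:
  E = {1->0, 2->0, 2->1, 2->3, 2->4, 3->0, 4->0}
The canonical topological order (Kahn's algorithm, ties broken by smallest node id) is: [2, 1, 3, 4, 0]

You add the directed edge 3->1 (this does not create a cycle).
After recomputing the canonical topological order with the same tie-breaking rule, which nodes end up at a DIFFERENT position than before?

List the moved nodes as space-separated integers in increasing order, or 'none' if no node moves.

Old toposort: [2, 1, 3, 4, 0]
Added edge 3->1
Recompute Kahn (smallest-id tiebreak):
  initial in-degrees: [4, 2, 0, 1, 1]
  ready (indeg=0): [2]
  pop 2: indeg[0]->3; indeg[1]->1; indeg[3]->0; indeg[4]->0 | ready=[3, 4] | order so far=[2]
  pop 3: indeg[0]->2; indeg[1]->0 | ready=[1, 4] | order so far=[2, 3]
  pop 1: indeg[0]->1 | ready=[4] | order so far=[2, 3, 1]
  pop 4: indeg[0]->0 | ready=[0] | order so far=[2, 3, 1, 4]
  pop 0: no out-edges | ready=[] | order so far=[2, 3, 1, 4, 0]
New canonical toposort: [2, 3, 1, 4, 0]
Compare positions:
  Node 0: index 4 -> 4 (same)
  Node 1: index 1 -> 2 (moved)
  Node 2: index 0 -> 0 (same)
  Node 3: index 2 -> 1 (moved)
  Node 4: index 3 -> 3 (same)
Nodes that changed position: 1 3

Answer: 1 3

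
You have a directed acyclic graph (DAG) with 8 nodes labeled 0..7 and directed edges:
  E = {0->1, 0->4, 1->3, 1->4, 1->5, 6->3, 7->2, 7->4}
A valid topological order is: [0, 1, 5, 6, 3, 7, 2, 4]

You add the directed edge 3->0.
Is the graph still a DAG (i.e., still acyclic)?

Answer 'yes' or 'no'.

Given toposort: [0, 1, 5, 6, 3, 7, 2, 4]
Position of 3: index 4; position of 0: index 0
New edge 3->0: backward (u after v in old order)
Backward edge: old toposort is now invalid. Check if this creates a cycle.
Does 0 already reach 3? Reachable from 0: [0, 1, 3, 4, 5]. YES -> cycle!
Still a DAG? no

Answer: no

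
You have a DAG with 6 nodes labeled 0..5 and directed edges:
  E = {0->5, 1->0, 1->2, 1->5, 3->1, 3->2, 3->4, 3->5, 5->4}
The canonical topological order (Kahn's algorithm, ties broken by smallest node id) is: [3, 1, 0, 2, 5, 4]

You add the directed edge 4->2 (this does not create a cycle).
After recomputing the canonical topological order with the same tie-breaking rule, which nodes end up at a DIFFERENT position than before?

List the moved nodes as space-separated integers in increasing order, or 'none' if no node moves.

Old toposort: [3, 1, 0, 2, 5, 4]
Added edge 4->2
Recompute Kahn (smallest-id tiebreak):
  initial in-degrees: [1, 1, 3, 0, 2, 3]
  ready (indeg=0): [3]
  pop 3: indeg[1]->0; indeg[2]->2; indeg[4]->1; indeg[5]->2 | ready=[1] | order so far=[3]
  pop 1: indeg[0]->0; indeg[2]->1; indeg[5]->1 | ready=[0] | order so far=[3, 1]
  pop 0: indeg[5]->0 | ready=[5] | order so far=[3, 1, 0]
  pop 5: indeg[4]->0 | ready=[4] | order so far=[3, 1, 0, 5]
  pop 4: indeg[2]->0 | ready=[2] | order so far=[3, 1, 0, 5, 4]
  pop 2: no out-edges | ready=[] | order so far=[3, 1, 0, 5, 4, 2]
New canonical toposort: [3, 1, 0, 5, 4, 2]
Compare positions:
  Node 0: index 2 -> 2 (same)
  Node 1: index 1 -> 1 (same)
  Node 2: index 3 -> 5 (moved)
  Node 3: index 0 -> 0 (same)
  Node 4: index 5 -> 4 (moved)
  Node 5: index 4 -> 3 (moved)
Nodes that changed position: 2 4 5

Answer: 2 4 5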